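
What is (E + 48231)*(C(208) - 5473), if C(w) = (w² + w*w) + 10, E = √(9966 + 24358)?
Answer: 3909846015 + 162130*√8581 ≈ 3.9249e+9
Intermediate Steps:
E = 2*√8581 (E = √34324 = 2*√8581 ≈ 185.27)
C(w) = 10 + 2*w² (C(w) = (w² + w²) + 10 = 2*w² + 10 = 10 + 2*w²)
(E + 48231)*(C(208) - 5473) = (2*√8581 + 48231)*((10 + 2*208²) - 5473) = (48231 + 2*√8581)*((10 + 2*43264) - 5473) = (48231 + 2*√8581)*((10 + 86528) - 5473) = (48231 + 2*√8581)*(86538 - 5473) = (48231 + 2*√8581)*81065 = 3909846015 + 162130*√8581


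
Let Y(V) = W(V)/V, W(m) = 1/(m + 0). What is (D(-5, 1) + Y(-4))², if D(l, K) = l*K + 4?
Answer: 225/256 ≈ 0.87891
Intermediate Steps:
W(m) = 1/m
D(l, K) = 4 + K*l (D(l, K) = K*l + 4 = 4 + K*l)
Y(V) = V⁻² (Y(V) = 1/(V*V) = V⁻²)
(D(-5, 1) + Y(-4))² = ((4 + 1*(-5)) + (-4)⁻²)² = ((4 - 5) + 1/16)² = (-1 + 1/16)² = (-15/16)² = 225/256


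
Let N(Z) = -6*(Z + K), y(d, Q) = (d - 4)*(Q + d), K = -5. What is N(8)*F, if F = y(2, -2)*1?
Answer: 0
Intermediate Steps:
y(d, Q) = (-4 + d)*(Q + d)
F = 0 (F = (2² - 4*(-2) - 4*2 - 2*2)*1 = (4 + 8 - 8 - 4)*1 = 0*1 = 0)
N(Z) = 30 - 6*Z (N(Z) = -6*(Z - 5) = -6*(-5 + Z) = 30 - 6*Z)
N(8)*F = (30 - 6*8)*0 = (30 - 48)*0 = -18*0 = 0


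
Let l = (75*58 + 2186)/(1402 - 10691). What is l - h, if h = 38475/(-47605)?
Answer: 9249599/88440569 ≈ 0.10459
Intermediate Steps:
h = -7695/9521 (h = 38475*(-1/47605) = -7695/9521 ≈ -0.80821)
l = -6536/9289 (l = (4350 + 2186)/(-9289) = 6536*(-1/9289) = -6536/9289 ≈ -0.70363)
l - h = -6536/9289 - 1*(-7695/9521) = -6536/9289 + 7695/9521 = 9249599/88440569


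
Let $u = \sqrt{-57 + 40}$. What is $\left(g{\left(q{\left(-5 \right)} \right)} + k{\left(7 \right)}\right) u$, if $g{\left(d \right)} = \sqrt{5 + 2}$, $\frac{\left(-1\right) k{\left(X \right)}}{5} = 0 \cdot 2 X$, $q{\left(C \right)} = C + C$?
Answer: $i \sqrt{119} \approx 10.909 i$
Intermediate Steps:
$q{\left(C \right)} = 2 C$
$k{\left(X \right)} = 0$ ($k{\left(X \right)} = - 5 \cdot 0 \cdot 2 X = - 5 \cdot 0 X = \left(-5\right) 0 = 0$)
$g{\left(d \right)} = \sqrt{7}$
$u = i \sqrt{17}$ ($u = \sqrt{-17} = i \sqrt{17} \approx 4.1231 i$)
$\left(g{\left(q{\left(-5 \right)} \right)} + k{\left(7 \right)}\right) u = \left(\sqrt{7} + 0\right) i \sqrt{17} = \sqrt{7} i \sqrt{17} = i \sqrt{119}$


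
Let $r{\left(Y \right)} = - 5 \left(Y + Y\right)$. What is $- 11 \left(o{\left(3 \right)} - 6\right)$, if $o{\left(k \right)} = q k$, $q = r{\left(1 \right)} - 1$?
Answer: $429$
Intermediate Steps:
$r{\left(Y \right)} = - 10 Y$ ($r{\left(Y \right)} = - 5 \cdot 2 Y = - 10 Y$)
$q = -11$ ($q = \left(-10\right) 1 - 1 = -10 - 1 = -11$)
$o{\left(k \right)} = - 11 k$
$- 11 \left(o{\left(3 \right)} - 6\right) = - 11 \left(\left(-11\right) 3 - 6\right) = - 11 \left(-33 - 6\right) = \left(-11\right) \left(-39\right) = 429$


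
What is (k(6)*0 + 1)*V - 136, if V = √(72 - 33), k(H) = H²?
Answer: -136 + √39 ≈ -129.75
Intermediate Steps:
V = √39 ≈ 6.2450
(k(6)*0 + 1)*V - 136 = (6²*0 + 1)*√39 - 136 = (36*0 + 1)*√39 - 136 = (0 + 1)*√39 - 136 = 1*√39 - 136 = √39 - 136 = -136 + √39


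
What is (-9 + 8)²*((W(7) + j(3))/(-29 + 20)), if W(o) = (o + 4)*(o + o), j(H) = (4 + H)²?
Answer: -203/9 ≈ -22.556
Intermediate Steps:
W(o) = 2*o*(4 + o) (W(o) = (4 + o)*(2*o) = 2*o*(4 + o))
(-9 + 8)²*((W(7) + j(3))/(-29 + 20)) = (-9 + 8)²*((2*7*(4 + 7) + (4 + 3)²)/(-29 + 20)) = (-1)²*((2*7*11 + 7²)/(-9)) = 1*((154 + 49)*(-⅑)) = 1*(203*(-⅑)) = 1*(-203/9) = -203/9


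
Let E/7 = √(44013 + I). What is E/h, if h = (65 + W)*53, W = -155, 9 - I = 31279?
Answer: -7*√12743/4770 ≈ -0.16566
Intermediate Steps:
I = -31270 (I = 9 - 1*31279 = 9 - 31279 = -31270)
E = 7*√12743 (E = 7*√(44013 - 31270) = 7*√12743 ≈ 790.19)
h = -4770 (h = (65 - 155)*53 = -90*53 = -4770)
E/h = (7*√12743)/(-4770) = (7*√12743)*(-1/4770) = -7*√12743/4770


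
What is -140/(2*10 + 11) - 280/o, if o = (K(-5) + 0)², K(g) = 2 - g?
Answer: -2220/217 ≈ -10.230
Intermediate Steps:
o = 49 (o = ((2 - 1*(-5)) + 0)² = ((2 + 5) + 0)² = (7 + 0)² = 7² = 49)
-140/(2*10 + 11) - 280/o = -140/(2*10 + 11) - 280/49 = -140/(20 + 11) - 280*1/49 = -140/31 - 40/7 = -2220/217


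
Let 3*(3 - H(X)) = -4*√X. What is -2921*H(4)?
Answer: -49657/3 ≈ -16552.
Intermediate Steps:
H(X) = 3 + 4*√X/3 (H(X) = 3 - (-4)*√X/3 = 3 + 4*√X/3)
-2921*H(4) = -2921*(3 + 4*√4/3) = -2921*(3 + (4/3)*2) = -2921*(3 + 8/3) = -2921*17/3 = -49657/3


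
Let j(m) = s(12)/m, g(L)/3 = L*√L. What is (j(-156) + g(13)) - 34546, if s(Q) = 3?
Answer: -1796393/52 + 39*√13 ≈ -34405.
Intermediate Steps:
g(L) = 3*L^(3/2) (g(L) = 3*(L*√L) = 3*L^(3/2))
j(m) = 3/m
(j(-156) + g(13)) - 34546 = (3/(-156) + 3*13^(3/2)) - 34546 = (3*(-1/156) + 3*(13*√13)) - 34546 = (-1/52 + 39*√13) - 34546 = -1796393/52 + 39*√13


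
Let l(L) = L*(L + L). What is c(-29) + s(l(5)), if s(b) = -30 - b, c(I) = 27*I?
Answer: -863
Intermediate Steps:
l(L) = 2*L**2 (l(L) = L*(2*L) = 2*L**2)
c(-29) + s(l(5)) = 27*(-29) + (-30 - 2*5**2) = -783 + (-30 - 2*25) = -783 + (-30 - 1*50) = -783 + (-30 - 50) = -783 - 80 = -863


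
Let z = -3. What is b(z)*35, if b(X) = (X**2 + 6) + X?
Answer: 420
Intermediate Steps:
b(X) = 6 + X + X**2 (b(X) = (6 + X**2) + X = 6 + X + X**2)
b(z)*35 = (6 - 3 + (-3)**2)*35 = (6 - 3 + 9)*35 = 12*35 = 420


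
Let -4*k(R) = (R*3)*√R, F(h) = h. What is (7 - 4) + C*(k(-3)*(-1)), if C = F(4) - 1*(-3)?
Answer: 3 - 63*I*√3/4 ≈ 3.0 - 27.28*I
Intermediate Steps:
C = 7 (C = 4 - 1*(-3) = 4 + 3 = 7)
k(R) = -3*R^(3/2)/4 (k(R) = -R*3*√R/4 = -3*R*√R/4 = -3*R^(3/2)/4)
(7 - 4) + C*(k(-3)*(-1)) = (7 - 4) + 7*(-(-9)*I*√3/4*(-1)) = 3 + 7*(-(-9)*I*√3/4*(-1)) = 3 + 7*((9*I*√3/4)*(-1)) = 3 + 7*(-9*I*√3/4) = 3 - 63*I*√3/4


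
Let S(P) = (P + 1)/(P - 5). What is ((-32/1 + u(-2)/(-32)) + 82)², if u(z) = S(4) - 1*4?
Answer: 2588881/1024 ≈ 2528.2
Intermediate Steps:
S(P) = (1 + P)/(-5 + P)
u(z) = -9 (u(z) = (1 + 4)/(-5 + 4) - 1*4 = 5/(-1) - 4 = -1*5 - 4 = -5 - 4 = -9)
((-32/1 + u(-2)/(-32)) + 82)² = ((-32/1 - 9/(-32)) + 82)² = ((-32*1 - 9*(-1/32)) + 82)² = ((-32 + 9/32) + 82)² = (-1015/32 + 82)² = (1609/32)² = 2588881/1024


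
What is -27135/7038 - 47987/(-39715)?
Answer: -1749253/660790 ≈ -2.6472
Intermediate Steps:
-27135/7038 - 47987/(-39715) = -27135*1/7038 - 47987*(-1/39715) = -3015/782 + 1021/845 = -1749253/660790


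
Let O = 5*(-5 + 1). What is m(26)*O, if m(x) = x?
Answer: -520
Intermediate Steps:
O = -20 (O = 5*(-4) = -20)
m(26)*O = 26*(-20) = -520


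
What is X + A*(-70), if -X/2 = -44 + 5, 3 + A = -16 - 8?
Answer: 1968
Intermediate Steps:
A = -27 (A = -3 + (-16 - 8) = -3 - 24 = -27)
X = 78 (X = -2*(-44 + 5) = -2*(-39) = 78)
X + A*(-70) = 78 - 27*(-70) = 78 + 1890 = 1968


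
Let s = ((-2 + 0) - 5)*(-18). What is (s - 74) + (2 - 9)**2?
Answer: 101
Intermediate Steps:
s = 126 (s = (-2 - 5)*(-18) = -7*(-18) = 126)
(s - 74) + (2 - 9)**2 = (126 - 74) + (2 - 9)**2 = 52 + (-7)**2 = 52 + 49 = 101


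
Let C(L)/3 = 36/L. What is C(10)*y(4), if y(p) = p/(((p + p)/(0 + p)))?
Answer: 108/5 ≈ 21.600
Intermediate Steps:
y(p) = p/2 (y(p) = p/(((2*p)/p)) = p/2)
C(L) = 108/L (C(L) = 3*(36/L) = 108/L)
C(10)*y(4) = (108/10)*((½)*4) = (108*(⅒))*2 = (54/5)*2 = 108/5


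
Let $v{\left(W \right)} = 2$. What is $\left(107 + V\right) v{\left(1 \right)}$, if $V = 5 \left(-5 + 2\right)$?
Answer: $184$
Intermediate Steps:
$V = -15$ ($V = 5 \left(-3\right) = -15$)
$\left(107 + V\right) v{\left(1 \right)} = \left(107 - 15\right) 2 = 92 \cdot 2 = 184$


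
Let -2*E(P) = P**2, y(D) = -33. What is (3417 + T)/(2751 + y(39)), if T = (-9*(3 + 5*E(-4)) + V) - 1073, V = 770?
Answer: 383/302 ≈ 1.2682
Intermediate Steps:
E(P) = -P**2/2
T = 30 (T = (-9*(3 + 5*(-1/2*(-4)**2)) + 770) - 1073 = (-9*(3 + 5*(-1/2*16)) + 770) - 1073 = (-9*(3 + 5*(-8)) + 770) - 1073 = (-9*(3 - 40) + 770) - 1073 = (-9*(-37) + 770) - 1073 = (333 + 770) - 1073 = 1103 - 1073 = 30)
(3417 + T)/(2751 + y(39)) = (3417 + 30)/(2751 - 33) = 3447/2718 = 3447*(1/2718) = 383/302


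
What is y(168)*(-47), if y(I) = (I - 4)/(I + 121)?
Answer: -7708/289 ≈ -26.671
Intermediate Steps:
y(I) = (-4 + I)/(121 + I)
y(168)*(-47) = ((-4 + 168)/(121 + 168))*(-47) = (164/289)*(-47) = -7708/289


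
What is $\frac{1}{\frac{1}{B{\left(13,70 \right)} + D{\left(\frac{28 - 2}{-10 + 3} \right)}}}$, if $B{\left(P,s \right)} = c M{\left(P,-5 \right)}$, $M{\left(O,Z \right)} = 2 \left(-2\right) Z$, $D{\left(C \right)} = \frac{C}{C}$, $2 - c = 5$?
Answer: $-59$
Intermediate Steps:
$c = -3$ ($c = 2 - 5 = -3$)
$D{\left(C \right)} = 1$
$M{\left(O,Z \right)} = - 4 Z$
$B{\left(P,s \right)} = -60$ ($B{\left(P,s \right)} = - 3 \left(\left(-4\right) \left(-5\right)\right) = \left(-3\right) 20 = -60$)
$\frac{1}{\frac{1}{B{\left(13,70 \right)} + D{\left(\frac{28 - 2}{-10 + 3} \right)}}} = \frac{1}{\frac{1}{-60 + 1}} = \frac{1}{\frac{1}{-59}} = \frac{1}{- \frac{1}{59}} = -59$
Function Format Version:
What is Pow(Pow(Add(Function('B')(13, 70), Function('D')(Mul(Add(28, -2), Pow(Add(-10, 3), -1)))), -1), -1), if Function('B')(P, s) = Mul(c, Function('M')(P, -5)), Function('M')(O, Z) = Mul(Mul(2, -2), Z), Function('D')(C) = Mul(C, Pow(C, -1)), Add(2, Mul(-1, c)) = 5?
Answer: -59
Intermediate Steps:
c = -3 (c = Add(2, Mul(-1, 5)) = Add(2, -5) = -3)
Function('D')(C) = 1
Function('M')(O, Z) = Mul(-4, Z)
Function('B')(P, s) = -60 (Function('B')(P, s) = Mul(-3, Mul(-4, -5)) = Mul(-3, 20) = -60)
Pow(Pow(Add(Function('B')(13, 70), Function('D')(Mul(Add(28, -2), Pow(Add(-10, 3), -1)))), -1), -1) = Pow(Pow(Add(-60, 1), -1), -1) = Pow(Pow(-59, -1), -1) = Pow(Rational(-1, 59), -1) = -59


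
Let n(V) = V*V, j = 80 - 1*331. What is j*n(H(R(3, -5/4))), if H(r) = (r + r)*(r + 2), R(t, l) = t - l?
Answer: -45336875/64 ≈ -7.0839e+5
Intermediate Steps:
H(r) = 2*r*(2 + r) (H(r) = (2*r)*(2 + r) = 2*r*(2 + r))
j = -251 (j = 80 - 331 = -251)
n(V) = V**2
j*n(H(R(3, -5/4))) = -251*4*(2 + (3 - (-5)/4))**2*(3 - (-5)/4)**2 = -251*4*(2 + (3 - 1*(-5/4)))**2*(3 - 1*(-5/4))**2 = -251*4*(2 + (3 + 5/4))**2*(3 + 5/4)**2 = -251*289*(2 + 17/4)**2/4 = -251*(2*(17/4)*(25/4))**2 = -251*(425/8)**2 = -251*180625/64 = -45336875/64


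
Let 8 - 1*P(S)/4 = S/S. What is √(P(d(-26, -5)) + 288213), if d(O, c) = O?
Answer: √288241 ≈ 536.88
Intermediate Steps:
P(S) = 28 (P(S) = 32 - 4*S/S = 32 - 4*1 = 32 - 4 = 28)
√(P(d(-26, -5)) + 288213) = √(28 + 288213) = √288241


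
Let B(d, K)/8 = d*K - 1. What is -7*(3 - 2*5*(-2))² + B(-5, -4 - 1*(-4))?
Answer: -3711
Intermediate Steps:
B(d, K) = -8 + 8*K*d (B(d, K) = 8*(d*K - 1) = 8*(K*d - 1) = 8*(-1 + K*d) = -8 + 8*K*d)
-7*(3 - 2*5*(-2))² + B(-5, -4 - 1*(-4)) = -7*(3 - 2*5*(-2))² + (-8 + 8*(-4 - 1*(-4))*(-5)) = -7*(3 - 10*(-2))² + (-8 + 8*(-4 + 4)*(-5)) = -7*(3 + 20)² + (-8 + 8*0*(-5)) = -7*23² + (-8 + 0) = -7*529 - 8 = -3703 - 8 = -3711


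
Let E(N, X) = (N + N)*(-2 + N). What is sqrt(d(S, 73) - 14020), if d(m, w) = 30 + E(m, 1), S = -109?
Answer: 4*sqrt(638) ≈ 101.03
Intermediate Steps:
E(N, X) = 2*N*(-2 + N) (E(N, X) = (2*N)*(-2 + N) = 2*N*(-2 + N))
d(m, w) = 30 + 2*m*(-2 + m)
sqrt(d(S, 73) - 14020) = sqrt((30 + 2*(-109)*(-2 - 109)) - 14020) = sqrt((30 + 2*(-109)*(-111)) - 14020) = sqrt((30 + 24198) - 14020) = sqrt(24228 - 14020) = sqrt(10208) = 4*sqrt(638)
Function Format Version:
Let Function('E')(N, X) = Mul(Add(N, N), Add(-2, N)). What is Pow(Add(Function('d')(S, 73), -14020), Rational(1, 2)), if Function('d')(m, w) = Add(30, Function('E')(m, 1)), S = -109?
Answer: Mul(4, Pow(638, Rational(1, 2))) ≈ 101.03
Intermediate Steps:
Function('E')(N, X) = Mul(2, N, Add(-2, N)) (Function('E')(N, X) = Mul(Mul(2, N), Add(-2, N)) = Mul(2, N, Add(-2, N)))
Function('d')(m, w) = Add(30, Mul(2, m, Add(-2, m)))
Pow(Add(Function('d')(S, 73), -14020), Rational(1, 2)) = Pow(Add(Add(30, Mul(2, -109, Add(-2, -109))), -14020), Rational(1, 2)) = Pow(Add(Add(30, Mul(2, -109, -111)), -14020), Rational(1, 2)) = Pow(Add(Add(30, 24198), -14020), Rational(1, 2)) = Pow(Add(24228, -14020), Rational(1, 2)) = Pow(10208, Rational(1, 2)) = Mul(4, Pow(638, Rational(1, 2)))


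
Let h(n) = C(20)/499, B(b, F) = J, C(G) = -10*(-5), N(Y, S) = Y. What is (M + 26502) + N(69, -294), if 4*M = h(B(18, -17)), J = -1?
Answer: 26517883/998 ≈ 26571.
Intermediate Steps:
C(G) = 50
B(b, F) = -1
h(n) = 50/499
M = 25/998 (M = (¼)*(50/499) = 25/998 ≈ 0.025050)
(M + 26502) + N(69, -294) = (25/998 + 26502) + 69 = 26449021/998 + 69 = 26517883/998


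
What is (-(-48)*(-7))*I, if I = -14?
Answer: 4704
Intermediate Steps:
(-(-48)*(-7))*I = -(-48)*(-7)*(-14) = -16*21*(-14) = -336*(-14) = 4704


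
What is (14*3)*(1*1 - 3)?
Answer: -84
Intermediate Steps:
(14*3)*(1*1 - 3) = 42*(1 - 3) = 42*(-2) = -84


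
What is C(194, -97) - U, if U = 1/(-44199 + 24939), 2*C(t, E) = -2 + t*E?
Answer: -181236599/19260 ≈ -9410.0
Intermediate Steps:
C(t, E) = -1 + E*t/2 (C(t, E) = (-2 + t*E)/2 = (-2 + E*t)/2 = -1 + E*t/2)
U = -1/19260 (U = 1/(-19260) = -1/19260 ≈ -5.1921e-5)
C(194, -97) - U = (-1 + (½)*(-97)*194) - 1*(-1/19260) = (-1 - 9409) + 1/19260 = -9410 + 1/19260 = -181236599/19260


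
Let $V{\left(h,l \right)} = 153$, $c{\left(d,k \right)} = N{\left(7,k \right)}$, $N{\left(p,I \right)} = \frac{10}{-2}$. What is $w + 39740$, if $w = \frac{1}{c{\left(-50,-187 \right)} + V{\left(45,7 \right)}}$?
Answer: $\frac{5881521}{148} \approx 39740.0$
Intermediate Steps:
$N{\left(p,I \right)} = -5$ ($N{\left(p,I \right)} = 10 \left(- \frac{1}{2}\right) = -5$)
$c{\left(d,k \right)} = -5$
$w = \frac{1}{148}$ ($w = \frac{1}{-5 + 153} = \frac{1}{148} \approx 0.0067568$)
$w + 39740 = \frac{1}{148} + 39740 = \frac{5881521}{148}$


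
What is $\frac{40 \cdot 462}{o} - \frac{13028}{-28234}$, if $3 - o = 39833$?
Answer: $- \frac{20422}{8032573} \approx -0.0025424$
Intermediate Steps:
$o = -39830$ ($o = 3 - 39833 = -39830$)
$\frac{40 \cdot 462}{o} - \frac{13028}{-28234} = \frac{40 \cdot 462}{-39830} - \frac{13028}{-28234} = 18480 \left(- \frac{1}{39830}\right) - - \frac{6514}{14117} = - \frac{264}{569} + \frac{6514}{14117} = - \frac{20422}{8032573}$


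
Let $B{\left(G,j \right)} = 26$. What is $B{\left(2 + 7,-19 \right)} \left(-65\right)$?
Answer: $-1690$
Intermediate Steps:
$B{\left(2 + 7,-19 \right)} \left(-65\right) = 26 \left(-65\right) = -1690$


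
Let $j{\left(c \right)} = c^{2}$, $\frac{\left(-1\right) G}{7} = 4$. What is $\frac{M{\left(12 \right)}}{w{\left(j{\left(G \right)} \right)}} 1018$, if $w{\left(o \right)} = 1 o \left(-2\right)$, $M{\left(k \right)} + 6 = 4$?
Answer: $\frac{509}{392} \approx 1.2985$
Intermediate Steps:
$G = -28$ ($G = \left(-7\right) 4 = -28$)
$M{\left(k \right)} = -2$ ($M{\left(k \right)} = -6 + 4 = -2$)
$w{\left(o \right)} = - 2 o$ ($w{\left(o \right)} = o \left(-2\right) = - 2 o$)
$\frac{M{\left(12 \right)}}{w{\left(j{\left(G \right)} \right)}} 1018 = - \frac{2}{\left(-2\right) \left(-28\right)^{2}} \cdot 1018 = - \frac{2}{\left(-2\right) 784} \cdot 1018 = - \frac{2}{-1568} \cdot 1018 = \left(-2\right) \left(- \frac{1}{1568}\right) 1018 = \frac{1}{784} \cdot 1018 = \frac{509}{392}$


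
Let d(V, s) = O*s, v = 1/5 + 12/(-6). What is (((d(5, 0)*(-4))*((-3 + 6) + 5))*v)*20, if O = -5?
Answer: 0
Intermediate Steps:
v = -9/5 (v = 1*(⅕) + 12*(-⅙) = ⅕ - 2 = -9/5 ≈ -1.8000)
d(V, s) = -5*s
(((d(5, 0)*(-4))*((-3 + 6) + 5))*v)*20 = (((-5*0*(-4))*((-3 + 6) + 5))*(-9/5))*20 = (((0*(-4))*(3 + 5))*(-9/5))*20 = ((0*8)*(-9/5))*20 = (0*(-9/5))*20 = 0*20 = 0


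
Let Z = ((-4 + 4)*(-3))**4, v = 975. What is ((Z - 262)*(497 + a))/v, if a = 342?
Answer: -219818/975 ≈ -225.45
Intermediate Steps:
Z = 0 (Z = (0*(-3))**4 = 0**4 = 0)
((Z - 262)*(497 + a))/v = ((0 - 262)*(497 + 342))/975 = -262*839*(1/975) = -219818*1/975 = -219818/975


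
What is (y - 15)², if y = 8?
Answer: 49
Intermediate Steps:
(y - 15)² = (8 - 15)² = (-7)² = 49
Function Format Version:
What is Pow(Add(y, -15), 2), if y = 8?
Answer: 49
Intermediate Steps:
Pow(Add(y, -15), 2) = Pow(Add(8, -15), 2) = Pow(-7, 2) = 49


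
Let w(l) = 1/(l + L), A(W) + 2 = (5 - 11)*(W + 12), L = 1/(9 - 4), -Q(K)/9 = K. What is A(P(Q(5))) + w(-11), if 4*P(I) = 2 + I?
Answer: -259/27 ≈ -9.5926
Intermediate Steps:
Q(K) = -9*K
P(I) = 1/2 + I/4 (P(I) = (2 + I)/4 = 1/2 + I/4)
L = 1/5 ≈ 0.20000
A(W) = -74 - 6*W (A(W) = -2 + (5 - 11)*(W + 12) = -2 - 6*(12 + W) = -2 + (-72 - 6*W) = -74 - 6*W)
w(l) = 1/(1/5 + l) (w(l) = 1/(l + 1/5) = 1/(1/5 + l))
A(P(Q(5))) + w(-11) = (-74 - 6*(1/2 + (-9*5)/4)) + 5/(1 + 5*(-11)) = (-74 - 6*(1/2 + (1/4)*(-45))) + 5/(1 - 55) = (-74 - 6*(1/2 - 45/4)) + 5/(-54) = (-74 - 6*(-43/4)) + 5*(-1/54) = (-74 + 129/2) - 5/54 = -19/2 - 5/54 = -259/27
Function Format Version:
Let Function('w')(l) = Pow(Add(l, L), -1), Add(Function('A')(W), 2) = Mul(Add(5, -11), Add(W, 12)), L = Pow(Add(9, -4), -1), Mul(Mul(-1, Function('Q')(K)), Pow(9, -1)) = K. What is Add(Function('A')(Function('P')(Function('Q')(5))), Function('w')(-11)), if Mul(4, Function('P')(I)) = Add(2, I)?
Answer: Rational(-259, 27) ≈ -9.5926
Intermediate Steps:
Function('Q')(K) = Mul(-9, K)
Function('P')(I) = Add(Rational(1, 2), Mul(Rational(1, 4), I)) (Function('P')(I) = Mul(Rational(1, 4), Add(2, I)) = Add(Rational(1, 2), Mul(Rational(1, 4), I)))
L = Rational(1, 5) (L = Pow(5, -1) = Rational(1, 5) ≈ 0.20000)
Function('A')(W) = Add(-74, Mul(-6, W)) (Function('A')(W) = Add(-2, Mul(Add(5, -11), Add(W, 12))) = Add(-2, Mul(-6, Add(12, W))) = Add(-2, Add(-72, Mul(-6, W))) = Add(-74, Mul(-6, W)))
Function('w')(l) = Pow(Add(Rational(1, 5), l), -1) (Function('w')(l) = Pow(Add(l, Rational(1, 5)), -1) = Pow(Add(Rational(1, 5), l), -1))
Add(Function('A')(Function('P')(Function('Q')(5))), Function('w')(-11)) = Add(Add(-74, Mul(-6, Add(Rational(1, 2), Mul(Rational(1, 4), Mul(-9, 5))))), Mul(5, Pow(Add(1, Mul(5, -11)), -1))) = Add(Add(-74, Mul(-6, Add(Rational(1, 2), Mul(Rational(1, 4), -45)))), Mul(5, Pow(Add(1, -55), -1))) = Add(Add(-74, Mul(-6, Add(Rational(1, 2), Rational(-45, 4)))), Mul(5, Pow(-54, -1))) = Add(Add(-74, Mul(-6, Rational(-43, 4))), Mul(5, Rational(-1, 54))) = Add(Add(-74, Rational(129, 2)), Rational(-5, 54)) = Add(Rational(-19, 2), Rational(-5, 54)) = Rational(-259, 27)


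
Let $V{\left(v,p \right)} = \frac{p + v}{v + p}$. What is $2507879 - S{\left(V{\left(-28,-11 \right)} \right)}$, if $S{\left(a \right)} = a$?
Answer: $2507878$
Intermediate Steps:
$V{\left(v,p \right)} = 1$ ($V{\left(v,p \right)} = \frac{p + v}{p + v} = 1$)
$2507879 - S{\left(V{\left(-28,-11 \right)} \right)} = 2507879 - 1 = 2507878$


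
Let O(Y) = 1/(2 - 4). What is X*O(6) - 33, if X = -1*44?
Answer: -11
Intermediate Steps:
X = -44
O(Y) = -½ (O(Y) = 1/(-2) = -½)
X*O(6) - 33 = -44*(-½) - 33 = 22 - 33 = -11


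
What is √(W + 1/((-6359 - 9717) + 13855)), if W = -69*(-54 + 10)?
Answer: √14976103055/2221 ≈ 55.100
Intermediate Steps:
W = 3036 (W = -69*(-44) = 3036)
√(W + 1/((-6359 - 9717) + 13855)) = √(3036 + 1/((-6359 - 9717) + 13855)) = √(3036 + 1/(-16076 + 13855)) = √(3036 + 1/(-2221)) = √(3036 - 1/2221) = √(6742955/2221) = √14976103055/2221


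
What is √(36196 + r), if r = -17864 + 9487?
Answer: 3*√3091 ≈ 166.79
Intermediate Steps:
r = -8377
√(36196 + r) = √(36196 - 8377) = √27819 = 3*√3091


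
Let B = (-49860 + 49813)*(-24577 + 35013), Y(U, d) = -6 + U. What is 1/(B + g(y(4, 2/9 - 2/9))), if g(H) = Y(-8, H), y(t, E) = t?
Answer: -1/490506 ≈ -2.0387e-6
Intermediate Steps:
g(H) = -14 (g(H) = -6 - 8 = -14)
B = -490492 (B = -47*10436 = -490492)
1/(B + g(y(4, 2/9 - 2/9))) = 1/(-490492 - 14) = 1/(-490506) = -1/490506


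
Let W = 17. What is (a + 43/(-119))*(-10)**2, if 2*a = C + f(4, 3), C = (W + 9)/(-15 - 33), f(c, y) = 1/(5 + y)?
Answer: -40675/714 ≈ -56.968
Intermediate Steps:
C = -13/24 (C = (17 + 9)/(-15 - 33) = 26/(-48) = 26*(-1/48) = -13/24 ≈ -0.54167)
a = -5/24 (a = (-13/24 + 1/(5 + 3))/2 = (-13/24 + 1/8)/2 = (1/2)*(-5/12) = -5/24 ≈ -0.20833)
(a + 43/(-119))*(-10)**2 = (-5/24 + 43/(-119))*(-10)**2 = (-5/24 + 43*(-1/119))*100 = (-5/24 - 43/119)*100 = -1627/2856*100 = -40675/714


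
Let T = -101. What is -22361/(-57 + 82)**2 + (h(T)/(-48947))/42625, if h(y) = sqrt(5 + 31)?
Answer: -373225818677/10431829375 ≈ -35.778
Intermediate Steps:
h(y) = 6 (h(y) = sqrt(36) = 6)
-22361/(-57 + 82)**2 + (h(T)/(-48947))/42625 = -22361/(-57 + 82)**2 + (6/(-48947))/42625 = -22361/(25**2) + (6*(-1/48947))*(1/42625) = -22361/625 - 6/48947*1/42625 = -22361*1/625 - 6/2086365875 = -22361/625 - 6/2086365875 = -373225818677/10431829375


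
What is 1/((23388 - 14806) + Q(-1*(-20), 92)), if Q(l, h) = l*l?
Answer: 1/8982 ≈ 0.00011133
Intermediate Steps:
Q(l, h) = l²
1/((23388 - 14806) + Q(-1*(-20), 92)) = 1/((23388 - 14806) + (-1*(-20))²) = 1/(8582 + 20²) = 1/(8582 + 400) = 1/8982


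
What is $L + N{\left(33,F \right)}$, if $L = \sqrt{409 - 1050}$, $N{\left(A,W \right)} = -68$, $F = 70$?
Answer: $-68 + i \sqrt{641} \approx -68.0 + 25.318 i$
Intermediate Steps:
$L = i \sqrt{641}$ ($L = \sqrt{-641} = i \sqrt{641} \approx 25.318 i$)
$L + N{\left(33,F \right)} = i \sqrt{641} - 68 = -68 + i \sqrt{641}$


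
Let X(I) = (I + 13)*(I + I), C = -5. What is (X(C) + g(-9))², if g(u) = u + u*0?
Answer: 7921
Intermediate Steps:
X(I) = 2*I*(13 + I) (X(I) = (13 + I)*(2*I) = 2*I*(13 + I))
g(u) = u (g(u) = u + 0 = u)
(X(C) + g(-9))² = (2*(-5)*(13 - 5) - 9)² = (2*(-5)*8 - 9)² = (-80 - 9)² = (-89)² = 7921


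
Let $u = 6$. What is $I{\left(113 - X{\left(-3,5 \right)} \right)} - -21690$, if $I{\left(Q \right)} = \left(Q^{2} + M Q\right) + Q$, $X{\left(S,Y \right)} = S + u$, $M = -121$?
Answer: $20590$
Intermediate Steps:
$X{\left(S,Y \right)} = 6 + S$ ($X{\left(S,Y \right)} = S + 6 = 6 + S$)
$I{\left(Q \right)} = Q^{2} - 120 Q$ ($I{\left(Q \right)} = \left(Q^{2} - 121 Q\right) + Q = Q^{2} - 120 Q$)
$I{\left(113 - X{\left(-3,5 \right)} \right)} - -21690 = \left(113 - \left(6 - 3\right)\right) \left(-120 + \left(113 - \left(6 - 3\right)\right)\right) - -21690 = \left(113 - 3\right) \left(-120 + \left(113 - 3\right)\right) + 21690 = 110 \left(-120 + 110\right) + 21690 = 110 \left(-10\right) + 21690 = -1100 + 21690 = 20590$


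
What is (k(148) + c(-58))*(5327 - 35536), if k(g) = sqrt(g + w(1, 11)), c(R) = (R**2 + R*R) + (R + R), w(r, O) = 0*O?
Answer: -199741908 - 60418*sqrt(37) ≈ -2.0011e+8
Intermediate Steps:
w(r, O) = 0
c(R) = 2*R + 2*R**2 (c(R) = (R**2 + R**2) + 2*R = 2*R**2 + 2*R = 2*R + 2*R**2)
k(g) = sqrt(g) (k(g) = sqrt(g + 0) = sqrt(g))
(k(148) + c(-58))*(5327 - 35536) = (sqrt(148) + 2*(-58)*(1 - 58))*(5327 - 35536) = (2*sqrt(37) + 2*(-58)*(-57))*(-30209) = (2*sqrt(37) + 6612)*(-30209) = (6612 + 2*sqrt(37))*(-30209) = -199741908 - 60418*sqrt(37)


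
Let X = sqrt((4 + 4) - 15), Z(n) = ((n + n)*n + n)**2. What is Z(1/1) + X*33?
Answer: 9 + 33*I*sqrt(7) ≈ 9.0 + 87.31*I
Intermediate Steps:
Z(n) = (n + 2*n**2)**2 (Z(n) = ((2*n)*n + n)**2 = (2*n**2 + n)**2 = (n + 2*n**2)**2)
X = I*sqrt(7) (X = sqrt(8 - 15) = sqrt(-7) = I*sqrt(7) ≈ 2.6458*I)
Z(1/1) + X*33 = (1/1)**2*(1 + 2/1)**2 + (I*sqrt(7))*33 = 1**2*(1 + 2*1)**2 + 33*I*sqrt(7) = 1*(1 + 2)**2 + 33*I*sqrt(7) = 1*3**2 + 33*I*sqrt(7) = 1*9 + 33*I*sqrt(7) = 9 + 33*I*sqrt(7)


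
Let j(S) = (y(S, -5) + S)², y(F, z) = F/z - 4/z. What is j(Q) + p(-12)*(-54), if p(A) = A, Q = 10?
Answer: 18136/25 ≈ 725.44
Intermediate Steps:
y(F, z) = -4/z + F/z
j(S) = (⅘ + 4*S/5)² (j(S) = ((-4 + S)/(-5) + S)² = (-(-4 + S)/5 + S)² = ((⅘ - S/5) + S)² = (⅘ + 4*S/5)²)
j(Q) + p(-12)*(-54) = 16*(1 + 10)²/25 - 12*(-54) = (16/25)*11² + 648 = (16/25)*121 + 648 = 1936/25 + 648 = 18136/25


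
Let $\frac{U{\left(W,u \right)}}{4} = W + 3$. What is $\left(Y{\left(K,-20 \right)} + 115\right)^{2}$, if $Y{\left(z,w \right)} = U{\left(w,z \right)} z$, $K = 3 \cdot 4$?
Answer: $491401$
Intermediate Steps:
$U{\left(W,u \right)} = 12 + 4 W$ ($U{\left(W,u \right)} = 4 \left(W + 3\right) = 4 \left(3 + W\right) = 12 + 4 W$)
$K = 12$
$Y{\left(z,w \right)} = z \left(12 + 4 w\right)$ ($Y{\left(z,w \right)} = \left(12 + 4 w\right) z = z \left(12 + 4 w\right)$)
$\left(Y{\left(K,-20 \right)} + 115\right)^{2} = \left(4 \cdot 12 \left(3 - 20\right) + 115\right)^{2} = \left(4 \cdot 12 \left(-17\right) + 115\right)^{2} = \left(-816 + 115\right)^{2} = \left(-701\right)^{2} = 491401$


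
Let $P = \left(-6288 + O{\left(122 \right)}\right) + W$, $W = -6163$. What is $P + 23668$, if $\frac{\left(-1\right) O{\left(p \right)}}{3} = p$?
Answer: $10851$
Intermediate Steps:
$O{\left(p \right)} = - 3 p$
$P = -12817$ ($P = \left(-6288 - 366\right) - 6163 = -6654 - 6163 = -12817$)
$P + 23668 = -12817 + 23668 = 10851$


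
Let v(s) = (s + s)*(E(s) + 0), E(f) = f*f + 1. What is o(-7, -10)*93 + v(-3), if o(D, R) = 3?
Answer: 219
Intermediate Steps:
E(f) = 1 + f**2 (E(f) = f**2 + 1 = 1 + f**2)
v(s) = 2*s*(1 + s**2) (v(s) = (s + s)*((1 + s**2) + 0) = (2*s)*(1 + s**2) = 2*s*(1 + s**2))
o(-7, -10)*93 + v(-3) = 3*93 + 2*(-3)*(1 + (-3)**2) = 279 + 2*(-3)*(1 + 9) = 279 + 2*(-3)*10 = 279 - 60 = 219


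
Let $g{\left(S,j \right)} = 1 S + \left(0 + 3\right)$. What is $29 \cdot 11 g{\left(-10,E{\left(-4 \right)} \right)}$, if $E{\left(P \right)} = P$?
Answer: $-2233$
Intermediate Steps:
$g{\left(S,j \right)} = 3 + S$ ($g{\left(S,j \right)} = S + 3 = 3 + S$)
$29 \cdot 11 g{\left(-10,E{\left(-4 \right)} \right)} = 29 \cdot 11 \left(3 - 10\right) = 319 \left(-7\right) = -2233$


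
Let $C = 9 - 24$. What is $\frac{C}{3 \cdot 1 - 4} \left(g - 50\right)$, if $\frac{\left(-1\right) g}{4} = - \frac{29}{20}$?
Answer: $-663$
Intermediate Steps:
$C = -15$ ($C = 9 - 24 = -15$)
$g = \frac{29}{5}$ ($g = - 4 \left(- \frac{29}{20}\right) = - 4 \left(\left(-29\right) \frac{1}{20}\right) = \left(-4\right) \left(- \frac{29}{20}\right) = \frac{29}{5} \approx 5.8$)
$\frac{C}{3 \cdot 1 - 4} \left(g - 50\right) = - \frac{15}{3 \cdot 1 - 4} \left(\frac{29}{5} - 50\right) = - \frac{15}{3 - 4} \left(- \frac{221}{5}\right) = - \frac{15}{-1} \left(- \frac{221}{5}\right) = \left(-15\right) \left(-1\right) \left(- \frac{221}{5}\right) = 15 \left(- \frac{221}{5}\right) = -663$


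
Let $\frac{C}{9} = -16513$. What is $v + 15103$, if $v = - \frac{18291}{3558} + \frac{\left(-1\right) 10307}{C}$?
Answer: $\frac{2661157291739}{176259762} \approx 15098.0$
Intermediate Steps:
$C = -148617$ ($C = 9 \left(-16513\right) = -148617$)
$v = - \frac{893893747}{176259762}$ ($v = - \frac{18291}{3558} + \frac{\left(-1\right) 10307}{-148617} = \left(-18291\right) \frac{1}{3558} - - \frac{10307}{148617} = - \frac{6097}{1186} + \frac{10307}{148617} = - \frac{893893747}{176259762} \approx -5.0715$)
$v + 15103 = - \frac{893893747}{176259762} + 15103 = \frac{2661157291739}{176259762}$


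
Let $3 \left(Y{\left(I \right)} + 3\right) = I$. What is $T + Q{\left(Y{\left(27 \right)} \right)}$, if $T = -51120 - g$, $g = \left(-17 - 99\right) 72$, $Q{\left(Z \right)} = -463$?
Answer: $-43231$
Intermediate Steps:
$Y{\left(I \right)} = -3 + \frac{I}{3}$
$g = -8352$ ($g = \left(-116\right) 72 = -8352$)
$T = -42768$ ($T = -51120 - -8352 = -51120 + 8352 = -42768$)
$T + Q{\left(Y{\left(27 \right)} \right)} = -42768 - 463 = -43231$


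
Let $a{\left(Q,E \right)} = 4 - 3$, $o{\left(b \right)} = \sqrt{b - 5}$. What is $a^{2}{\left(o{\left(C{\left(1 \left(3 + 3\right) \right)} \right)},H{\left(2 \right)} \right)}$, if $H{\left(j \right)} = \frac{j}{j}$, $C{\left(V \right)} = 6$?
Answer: $1$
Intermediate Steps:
$H{\left(j \right)} = 1$
$o{\left(b \right)} = \sqrt{-5 + b}$
$a{\left(Q,E \right)} = 1$
$a^{2}{\left(o{\left(C{\left(1 \left(3 + 3\right) \right)} \right)},H{\left(2 \right)} \right)} = 1^{2} = 1$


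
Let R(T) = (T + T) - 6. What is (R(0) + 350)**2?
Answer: 118336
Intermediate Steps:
R(T) = -6 + 2*T (R(T) = 2*T - 6 = -6 + 2*T)
(R(0) + 350)**2 = ((-6 + 2*0) + 350)**2 = ((-6 + 0) + 350)**2 = (-6 + 350)**2 = 344**2 = 118336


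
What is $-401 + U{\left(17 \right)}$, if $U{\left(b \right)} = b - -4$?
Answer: $-380$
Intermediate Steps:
$U{\left(b \right)} = 4 + b$ ($U{\left(b \right)} = b + 4 = 4 + b$)
$-401 + U{\left(17 \right)} = -401 + \left(4 + 17\right) = -401 + 21 = -380$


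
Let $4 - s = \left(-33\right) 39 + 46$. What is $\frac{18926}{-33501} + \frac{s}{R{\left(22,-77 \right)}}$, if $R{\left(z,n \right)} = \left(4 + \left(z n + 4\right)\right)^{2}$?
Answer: $- \frac{5973029239}{10581089844} \approx -0.5645$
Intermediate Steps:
$R{\left(z,n \right)} = \left(8 + n z\right)^{2}$ ($R{\left(z,n \right)} = \left(4 + \left(n z + 4\right)\right)^{2} = \left(4 + \left(4 + n z\right)\right)^{2} = \left(8 + n z\right)^{2}$)
$s = 1245$ ($s = 4 - \left(\left(-33\right) 39 + 46\right) = 4 - \left(-1287 + 46\right) = 4 - -1241 = 4 + 1241 = 1245$)
$\frac{18926}{-33501} + \frac{s}{R{\left(22,-77 \right)}} = \frac{18926}{-33501} + \frac{1245}{\left(8 - 1694\right)^{2}} = 18926 \left(- \frac{1}{33501}\right) + \frac{1245}{\left(8 - 1694\right)^{2}} = - \frac{18926}{33501} + \frac{1245}{\left(-1686\right)^{2}} = - \frac{18926}{33501} + \frac{1245}{2842596} = - \frac{18926}{33501} + 1245 \cdot \frac{1}{2842596} = - \frac{18926}{33501} + \frac{415}{947532} = - \frac{5973029239}{10581089844}$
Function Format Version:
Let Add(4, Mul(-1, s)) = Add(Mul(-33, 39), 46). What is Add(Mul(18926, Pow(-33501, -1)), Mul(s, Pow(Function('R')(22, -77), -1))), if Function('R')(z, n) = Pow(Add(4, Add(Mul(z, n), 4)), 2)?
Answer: Rational(-5973029239, 10581089844) ≈ -0.56450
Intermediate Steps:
Function('R')(z, n) = Pow(Add(8, Mul(n, z)), 2) (Function('R')(z, n) = Pow(Add(4, Add(Mul(n, z), 4)), 2) = Pow(Add(4, Add(4, Mul(n, z))), 2) = Pow(Add(8, Mul(n, z)), 2))
s = 1245 (s = Add(4, Mul(-1, Add(Mul(-33, 39), 46))) = Add(4, Mul(-1, Add(-1287, 46))) = Add(4, Mul(-1, -1241)) = Add(4, 1241) = 1245)
Add(Mul(18926, Pow(-33501, -1)), Mul(s, Pow(Function('R')(22, -77), -1))) = Add(Mul(18926, Pow(-33501, -1)), Mul(1245, Pow(Pow(Add(8, Mul(-77, 22)), 2), -1))) = Add(Mul(18926, Rational(-1, 33501)), Mul(1245, Pow(Pow(Add(8, -1694), 2), -1))) = Add(Rational(-18926, 33501), Mul(1245, Pow(Pow(-1686, 2), -1))) = Add(Rational(-18926, 33501), Mul(1245, Pow(2842596, -1))) = Add(Rational(-18926, 33501), Mul(1245, Rational(1, 2842596))) = Add(Rational(-18926, 33501), Rational(415, 947532)) = Rational(-5973029239, 10581089844)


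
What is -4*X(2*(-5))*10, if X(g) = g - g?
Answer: 0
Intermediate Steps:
X(g) = 0
-4*X(2*(-5))*10 = -4*0*10 = 0*10 = 0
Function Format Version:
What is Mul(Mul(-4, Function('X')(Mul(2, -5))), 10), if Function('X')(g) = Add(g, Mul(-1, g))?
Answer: 0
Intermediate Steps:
Function('X')(g) = 0
Mul(Mul(-4, Function('X')(Mul(2, -5))), 10) = Mul(Mul(-4, 0), 10) = Mul(0, 10) = 0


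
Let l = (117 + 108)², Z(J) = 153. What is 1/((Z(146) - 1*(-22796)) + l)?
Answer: 1/73574 ≈ 1.3592e-5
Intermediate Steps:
l = 50625 (l = 225² = 50625)
1/((Z(146) - 1*(-22796)) + l) = 1/((153 - 1*(-22796)) + 50625) = 1/((153 + 22796) + 50625) = 1/(22949 + 50625) = 1/73574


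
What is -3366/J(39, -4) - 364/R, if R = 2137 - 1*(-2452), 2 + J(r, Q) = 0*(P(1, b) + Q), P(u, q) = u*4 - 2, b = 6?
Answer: 594071/353 ≈ 1682.9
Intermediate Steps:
P(u, q) = -2 + 4*u (P(u, q) = 4*u - 2 = -2 + 4*u)
J(r, Q) = -2 (J(r, Q) = -2 + 0*((-2 + 4*1) + Q) = -2 + 0*((-2 + 4) + Q) = -2 + 0*(2 + Q) = -2 + 0 = -2)
R = 4589 (R = 2137 + 2452 = 4589)
-3366/J(39, -4) - 364/R = -3366/(-2) - 364/4589 = -3366*(-½) - 364*1/4589 = 1683 - 28/353 = 594071/353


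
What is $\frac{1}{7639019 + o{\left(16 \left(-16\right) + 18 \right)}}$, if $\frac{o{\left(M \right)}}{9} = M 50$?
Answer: $\frac{1}{7531919} \approx 1.3277 \cdot 10^{-7}$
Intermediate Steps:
$o{\left(M \right)} = 450 M$ ($o{\left(M \right)} = 9 M 50 = 9 \cdot 50 M = 450 M$)
$\frac{1}{7639019 + o{\left(16 \left(-16\right) + 18 \right)}} = \frac{1}{7639019 + 450 \left(16 \left(-16\right) + 18\right)} = \frac{1}{7639019 + 450 \left(-256 + 18\right)} = \frac{1}{7639019 + 450 \left(-238\right)} = \frac{1}{7639019 - 107100} = \frac{1}{7531919}$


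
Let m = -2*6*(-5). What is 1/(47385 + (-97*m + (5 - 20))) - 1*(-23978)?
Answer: 996285901/41550 ≈ 23978.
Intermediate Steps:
m = 60 (m = -12*(-5) = 60)
1/(47385 + (-97*m + (5 - 20))) - 1*(-23978) = 1/(47385 + (-97*60 + (5 - 20))) - 1*(-23978) = 1/(47385 + (-5820 - 15)) + 23978 = 1/(47385 - 5835) + 23978 = 1/41550 + 23978 = 996285901/41550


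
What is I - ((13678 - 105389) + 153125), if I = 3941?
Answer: -57473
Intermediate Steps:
I - ((13678 - 105389) + 153125) = 3941 - ((13678 - 105389) + 153125) = 3941 - (-91711 + 153125) = 3941 - 1*61414 = 3941 - 61414 = -57473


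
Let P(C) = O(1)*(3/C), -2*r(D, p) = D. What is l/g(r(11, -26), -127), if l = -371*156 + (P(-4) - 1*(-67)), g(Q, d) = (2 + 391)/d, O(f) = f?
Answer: 29367353/1572 ≈ 18682.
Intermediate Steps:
r(D, p) = -D/2
P(C) = 3/C (P(C) = 1*(3/C) = 3/C)
g(Q, d) = 393/d
l = -231239/4 (l = -371*156 + (3/(-4) - 1*(-67)) = -57876 + (3*(-1/4) + 67) = -57876 + (-3/4 + 67) = -57876 + 265/4 = -231239/4 ≈ -57810.)
l/g(r(11, -26), -127) = -231239/(4*(393/(-127))) = -231239/(4*(393*(-1/127))) = -231239/(4*(-393/127)) = -231239/4*(-127/393) = 29367353/1572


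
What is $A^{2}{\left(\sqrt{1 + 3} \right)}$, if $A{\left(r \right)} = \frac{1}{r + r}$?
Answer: $\frac{1}{16} \approx 0.0625$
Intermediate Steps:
$A{\left(r \right)} = \frac{1}{2 r}$
$A^{2}{\left(\sqrt{1 + 3} \right)} = \left(\frac{1}{2 \sqrt{1 + 3}}\right)^{2} = \left(\frac{1}{2 \sqrt{4}}\right)^{2} = \left(\frac{1}{2 \cdot 2}\right)^{2} = \left(\frac{1}{2} \cdot \frac{1}{2}\right)^{2} = \left(\frac{1}{4}\right)^{2} = \frac{1}{16}$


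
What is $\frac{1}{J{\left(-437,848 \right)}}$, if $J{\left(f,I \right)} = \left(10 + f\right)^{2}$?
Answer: $\frac{1}{182329} \approx 5.4846 \cdot 10^{-6}$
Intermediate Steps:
$\frac{1}{J{\left(-437,848 \right)}} = \frac{1}{\left(10 - 437\right)^{2}} = \frac{1}{\left(-427\right)^{2}} = \frac{1}{182329}$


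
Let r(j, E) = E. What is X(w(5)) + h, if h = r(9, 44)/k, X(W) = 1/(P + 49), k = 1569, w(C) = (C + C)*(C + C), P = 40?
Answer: 5485/139641 ≈ 0.039279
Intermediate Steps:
w(C) = 4*C² (w(C) = (2*C)*(2*C) = 4*C²)
X(W) = 1/89 (X(W) = 1/(40 + 49) = 1/89)
h = 44/1569 ≈ 0.028043
X(w(5)) + h = 1/89 + 44/1569 = 5485/139641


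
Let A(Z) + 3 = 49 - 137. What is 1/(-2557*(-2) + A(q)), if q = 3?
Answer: 1/5023 ≈ 0.00019908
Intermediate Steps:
A(Z) = -91 (A(Z) = -3 + (49 - 137) = -3 - 88 = -91)
1/(-2557*(-2) + A(q)) = 1/(-2557*(-2) - 91) = 1/(5114 - 91) = 1/5023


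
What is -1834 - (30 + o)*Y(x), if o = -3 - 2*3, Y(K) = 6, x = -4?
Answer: -1960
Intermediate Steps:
o = -9 (o = -3 - 6 = -9)
-1834 - (30 + o)*Y(x) = -1834 - (30 - 9)*6 = -1834 - 21*6 = -1834 - 1*126 = -1834 - 126 = -1960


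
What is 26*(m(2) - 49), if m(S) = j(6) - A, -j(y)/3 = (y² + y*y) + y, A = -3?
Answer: -7280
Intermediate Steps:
j(y) = -6*y² - 3*y (j(y) = -3*((y² + y*y) + y) = -3*((y² + y²) + y) = -3*(2*y² + y) = -3*(y + 2*y²) = -6*y² - 3*y)
m(S) = -231 (m(S) = -3*6*(1 + 2*6) - 1*(-3) = -3*6*(1 + 12) + 3 = -3*6*13 + 3 = -234 + 3 = -231)
26*(m(2) - 49) = 26*(-231 - 49) = 26*(-280) = -7280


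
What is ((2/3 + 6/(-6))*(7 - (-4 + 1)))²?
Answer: 100/9 ≈ 11.111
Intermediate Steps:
((2/3 + 6/(-6))*(7 - (-4 + 1)))² = ((2*(⅓) + 6*(-⅙))*(7 - 1*(-3)))² = ((⅔ - 1)*(7 + 3))² = (-⅓*10)² = (-10/3)² = 100/9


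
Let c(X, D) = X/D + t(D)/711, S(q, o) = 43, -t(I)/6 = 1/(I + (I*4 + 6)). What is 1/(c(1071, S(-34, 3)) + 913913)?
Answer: 2252211/2058381007324 ≈ 1.0942e-6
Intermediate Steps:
t(I) = -6/(6 + 5*I) (t(I) = -6/(I + (I*4 + 6)) = -6/(I + (4*I + 6)) = -6/(I + (6 + 4*I)) = -6/(6 + 5*I))
c(X, D) = -2/(237*(6 + 5*D)) + X/D (c(X, D) = X/D - 6/(6 + 5*D)/711 = X/D - 6/(6 + 5*D)*(1/711) = X/D - 2/(237*(6 + 5*D)) = -2/(237*(6 + 5*D)) + X/D)
1/(c(1071, S(-34, 3)) + 913913) = 1/((-2/237*43 + 1071*(6 + 5*43))/(43*(6 + 5*43)) + 913913) = 1/((-86/237 + 1071*(6 + 215))/(43*(6 + 215)) + 913913) = 1/((1/43)*(-86/237 + 1071*221)/221 + 913913) = 1/((1/43)*(1/221)*(-86/237 + 236691) + 913913) = 1/((1/43)*(1/221)*(56095681/237) + 913913) = 1/(56095681/2252211 + 913913) = 1/(2058381007324/2252211) = 2252211/2058381007324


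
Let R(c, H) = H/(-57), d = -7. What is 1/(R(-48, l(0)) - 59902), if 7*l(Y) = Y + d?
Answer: -57/3414413 ≈ -1.6694e-5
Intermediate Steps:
l(Y) = -1 + Y/7 (l(Y) = (Y - 7)/7 = (-7 + Y)/7 = -1 + Y/7)
R(c, H) = -H/57 (R(c, H) = H*(-1/57) = -H/57)
1/(R(-48, l(0)) - 59902) = 1/(-(-1 + (⅐)*0)/57 - 59902) = 1/(-(-1 + 0)/57 - 59902) = 1/(-1/57*(-1) - 59902) = 1/(1/57 - 59902) = 1/(-3414413/57) = -57/3414413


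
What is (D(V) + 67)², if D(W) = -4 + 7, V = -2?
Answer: 4900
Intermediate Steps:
D(W) = 3
(D(V) + 67)² = (3 + 67)² = 70² = 4900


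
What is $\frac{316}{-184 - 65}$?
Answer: $- \frac{316}{249} \approx -1.2691$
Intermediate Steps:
$\frac{316}{-184 - 65} = \frac{316}{-249} = 316 \left(- \frac{1}{249}\right) = - \frac{316}{249}$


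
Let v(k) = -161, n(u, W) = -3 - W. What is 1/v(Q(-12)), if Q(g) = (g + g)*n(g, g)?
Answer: -1/161 ≈ -0.0062112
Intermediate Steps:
Q(g) = 2*g*(-3 - g) (Q(g) = (g + g)*(-3 - g) = (2*g)*(-3 - g) = 2*g*(-3 - g))
1/v(Q(-12)) = 1/(-161) = -1/161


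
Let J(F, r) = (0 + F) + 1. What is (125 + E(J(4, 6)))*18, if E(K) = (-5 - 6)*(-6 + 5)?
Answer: 2448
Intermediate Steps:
J(F, r) = 1 + F (J(F, r) = F + 1 = 1 + F)
E(K) = 11 (E(K) = -11*(-1) = 11)
(125 + E(J(4, 6)))*18 = (125 + 11)*18 = 136*18 = 2448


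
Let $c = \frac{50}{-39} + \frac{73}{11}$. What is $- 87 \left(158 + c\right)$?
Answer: $- \frac{2032291}{143} \approx -14212.0$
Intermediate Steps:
$c = \frac{2297}{429}$ ($c = 50 \left(- \frac{1}{39}\right) + 73 \cdot \frac{1}{11} = - \frac{50}{39} + \frac{73}{11} = \frac{2297}{429} \approx 5.3543$)
$- 87 \left(158 + c\right) = - 87 \left(158 + \frac{2297}{429}\right) = \left(-87\right) \frac{70079}{429} = - \frac{2032291}{143}$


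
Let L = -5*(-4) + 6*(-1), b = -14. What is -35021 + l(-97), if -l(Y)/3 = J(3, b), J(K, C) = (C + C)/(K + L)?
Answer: -595273/17 ≈ -35016.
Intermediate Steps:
L = 14 (L = 20 - 6 = 14)
J(K, C) = 2*C/(14 + K) (J(K, C) = (C + C)/(K + 14) = (2*C)/(14 + K) = 2*C/(14 + K))
l(Y) = 84/17 (l(Y) = -6*(-14)/(14 + 3) = -6*(-14)/17 = -3*(-28/17) = 84/17)
-35021 + l(-97) = -35021 + 84/17 = -595273/17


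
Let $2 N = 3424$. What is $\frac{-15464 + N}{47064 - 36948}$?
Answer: $- \frac{382}{281} \approx -1.3594$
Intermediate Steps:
$N = 1712$ ($N = \frac{1}{2} \cdot 3424 = 1712$)
$\frac{-15464 + N}{47064 - 36948} = \frac{-15464 + 1712}{47064 - 36948} = - \frac{13752}{10116} = \left(-13752\right) \frac{1}{10116} = - \frac{382}{281}$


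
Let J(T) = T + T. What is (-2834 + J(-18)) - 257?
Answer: -3127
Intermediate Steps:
J(T) = 2*T
(-2834 + J(-18)) - 257 = (-2834 + 2*(-18)) - 257 = (-2834 - 36) - 257 = -2870 - 257 = -3127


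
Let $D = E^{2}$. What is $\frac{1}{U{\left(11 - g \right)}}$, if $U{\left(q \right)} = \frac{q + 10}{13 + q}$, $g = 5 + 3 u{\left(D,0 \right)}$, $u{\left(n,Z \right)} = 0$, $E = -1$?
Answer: $\frac{19}{16} \approx 1.1875$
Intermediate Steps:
$D = 1$ ($D = \left(-1\right)^{2} = 1$)
$g = 5$ ($g = 5 + 3 \cdot 0 = 5 + 0 = 5$)
$U{\left(q \right)} = \frac{10 + q}{13 + q}$
$\frac{1}{U{\left(11 - g \right)}} = \frac{1}{\frac{1}{13 + \left(11 - 5\right)} \left(10 + \left(11 - 5\right)\right)} = \frac{1}{\frac{1}{13 + 6} \left(10 + 6\right)} = \frac{1}{\frac{1}{19} \cdot 16} = \frac{1}{\frac{16}{19}} = \frac{19}{16}$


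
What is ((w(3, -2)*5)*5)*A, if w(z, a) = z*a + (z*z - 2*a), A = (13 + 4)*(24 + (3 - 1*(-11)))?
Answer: 113050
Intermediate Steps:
A = 646 (A = 17*(24 + (3 + 11)) = 17*(24 + 14) = 17*38 = 646)
w(z, a) = z² - 2*a + a*z (w(z, a) = a*z + (z² - 2*a) = z² - 2*a + a*z)
((w(3, -2)*5)*5)*A = (((3² - 2*(-2) - 2*3)*5)*5)*646 = (((9 + 4 - 6)*5)*5)*646 = ((7*5)*5)*646 = (35*5)*646 = 175*646 = 113050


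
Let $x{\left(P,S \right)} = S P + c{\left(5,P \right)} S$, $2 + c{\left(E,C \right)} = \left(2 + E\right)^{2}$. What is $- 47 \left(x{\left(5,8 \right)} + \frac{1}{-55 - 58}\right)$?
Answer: $- \frac{2209329}{113} \approx -19552.0$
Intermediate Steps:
$c{\left(E,C \right)} = -2 + \left(2 + E\right)^{2}$
$x{\left(P,S \right)} = 47 S + P S$ ($x{\left(P,S \right)} = S P + \left(-2 + \left(2 + 5\right)^{2}\right) S = P S + \left(-2 + 7^{2}\right) S = P S + \left(-2 + 49\right) S = P S + 47 S = 47 S + P S$)
$- 47 \left(x{\left(5,8 \right)} + \frac{1}{-55 - 58}\right) = - 47 \left(8 \left(47 + 5\right) + \frac{1}{-55 - 58}\right) = - 47 \left(8 \cdot 52 + \frac{1}{-113}\right) = - 47 \left(416 - \frac{1}{113}\right) = \left(-47\right) \frac{47007}{113} = - \frac{2209329}{113}$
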